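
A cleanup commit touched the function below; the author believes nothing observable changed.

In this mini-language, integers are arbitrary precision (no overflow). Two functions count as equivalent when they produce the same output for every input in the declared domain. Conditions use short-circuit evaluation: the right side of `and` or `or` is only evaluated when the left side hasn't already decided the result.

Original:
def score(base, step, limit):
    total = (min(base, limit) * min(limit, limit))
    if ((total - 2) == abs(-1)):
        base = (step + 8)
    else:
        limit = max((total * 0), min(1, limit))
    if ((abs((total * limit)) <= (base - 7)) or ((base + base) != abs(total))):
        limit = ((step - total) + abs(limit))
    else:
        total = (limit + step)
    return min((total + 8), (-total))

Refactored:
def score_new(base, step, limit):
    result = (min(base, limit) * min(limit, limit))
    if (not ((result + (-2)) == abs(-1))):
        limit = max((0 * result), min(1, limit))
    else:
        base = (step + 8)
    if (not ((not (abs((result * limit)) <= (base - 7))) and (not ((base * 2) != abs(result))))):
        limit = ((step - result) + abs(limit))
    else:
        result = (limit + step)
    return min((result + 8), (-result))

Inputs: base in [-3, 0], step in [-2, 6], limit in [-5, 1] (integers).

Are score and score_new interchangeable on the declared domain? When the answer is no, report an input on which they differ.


Comparing the listings, the differences include: local variable names differ, boolean connective usage differs, arithmetic usage differs, constant usage differs.
Tracing base=0, step=2, limit=-1: score: total becomes 1; next ((total - 2) == abs(-1)) evaluates to false; next limit becomes 0; next ((abs((total * limit)) <= (base - 7)) or ((base + base) != abs(total))) evaluates to true; next limit becomes 1; next final value -1 | score_new: result becomes 1; next (not ((result + (-2)) == abs(-1))) evaluates to true; next limit becomes 0; next (not ((not (abs((result * limit)) <= (base - 7))) and (not ((base * 2) != abs(result))))) evaluates to true; next limit becomes 1; next final value -1 — matching result -1.
Sweeping the whole domain (252 inputs) finds no disagreement.
verdict: equivalent


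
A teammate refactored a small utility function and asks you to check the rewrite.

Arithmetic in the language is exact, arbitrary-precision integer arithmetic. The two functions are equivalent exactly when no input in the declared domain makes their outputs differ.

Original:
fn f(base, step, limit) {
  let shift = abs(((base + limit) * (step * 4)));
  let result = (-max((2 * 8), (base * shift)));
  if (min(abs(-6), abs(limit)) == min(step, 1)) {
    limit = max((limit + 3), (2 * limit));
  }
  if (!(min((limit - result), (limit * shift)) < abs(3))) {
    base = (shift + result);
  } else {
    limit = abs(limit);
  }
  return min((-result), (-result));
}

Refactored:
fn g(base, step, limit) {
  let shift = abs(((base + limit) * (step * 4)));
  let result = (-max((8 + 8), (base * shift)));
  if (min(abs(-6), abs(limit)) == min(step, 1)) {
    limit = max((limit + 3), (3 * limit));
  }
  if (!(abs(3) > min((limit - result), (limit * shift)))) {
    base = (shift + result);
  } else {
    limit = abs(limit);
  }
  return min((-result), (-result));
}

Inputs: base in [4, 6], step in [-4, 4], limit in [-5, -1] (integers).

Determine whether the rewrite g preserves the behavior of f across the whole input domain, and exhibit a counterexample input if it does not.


Equivalent. The one real change (`2` became `3`) has no effect anywhere in the declared ranges.
Checked all 135 inputs in the declared domain: the outputs agree on every one.
One worked example (base=5, step=-2, limit=-4) — f: shift = 8; result = -40; (min(abs(-6), abs(limit)) == min(step, 1)) -> false; (!(min((limit - result), (limit * shift)) < abs(3))) -> false; limit = 4; return 40; g: shift = 8; result = -40; (min(abs(-6), abs(limit)) == min(step, 1)) -> false; (!(abs(3) > min((limit - result), (limit * shift)))) -> false; limit = 4; return 40; agreement on 40.
verdict: equivalent


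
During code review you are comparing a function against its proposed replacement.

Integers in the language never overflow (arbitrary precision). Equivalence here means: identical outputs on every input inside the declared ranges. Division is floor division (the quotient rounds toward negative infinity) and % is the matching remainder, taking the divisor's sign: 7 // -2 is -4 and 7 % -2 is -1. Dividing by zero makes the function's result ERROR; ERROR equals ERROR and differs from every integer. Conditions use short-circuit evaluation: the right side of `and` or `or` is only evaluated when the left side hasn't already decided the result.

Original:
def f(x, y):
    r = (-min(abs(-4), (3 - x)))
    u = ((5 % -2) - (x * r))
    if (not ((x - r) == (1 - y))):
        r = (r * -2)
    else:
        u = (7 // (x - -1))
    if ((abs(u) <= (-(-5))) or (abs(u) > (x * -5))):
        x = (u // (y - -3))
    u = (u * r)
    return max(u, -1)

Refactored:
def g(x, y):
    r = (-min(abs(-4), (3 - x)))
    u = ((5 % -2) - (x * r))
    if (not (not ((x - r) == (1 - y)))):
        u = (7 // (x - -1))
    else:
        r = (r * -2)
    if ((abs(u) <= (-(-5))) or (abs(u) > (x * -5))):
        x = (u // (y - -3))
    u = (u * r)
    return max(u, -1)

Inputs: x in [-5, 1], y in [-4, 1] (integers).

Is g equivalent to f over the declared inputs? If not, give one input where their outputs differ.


Behavior is preserved: although boolean connective usage differs, the outputs never diverge.
Spot check at x=1, y=-4 — f: r=-2, then u=1, then (not ((x - r) == (1 - y))) is true, then r=4, then ((abs(u) <= (-(-5))) or (abs(u) > (x * -5))) is true, then x=-1, then u=4, then returns 4. g: r=-2, then u=1, then (not (not ((x - r) == (1 - y)))) is false, then r=4, then ((abs(u) <= (-(-5))) or (abs(u) > (x * -5))) is true, then x=-1, then u=4, then returns 4. Both give 4.
Sweeping the whole domain (42 inputs) finds no disagreement.
verdict: equivalent


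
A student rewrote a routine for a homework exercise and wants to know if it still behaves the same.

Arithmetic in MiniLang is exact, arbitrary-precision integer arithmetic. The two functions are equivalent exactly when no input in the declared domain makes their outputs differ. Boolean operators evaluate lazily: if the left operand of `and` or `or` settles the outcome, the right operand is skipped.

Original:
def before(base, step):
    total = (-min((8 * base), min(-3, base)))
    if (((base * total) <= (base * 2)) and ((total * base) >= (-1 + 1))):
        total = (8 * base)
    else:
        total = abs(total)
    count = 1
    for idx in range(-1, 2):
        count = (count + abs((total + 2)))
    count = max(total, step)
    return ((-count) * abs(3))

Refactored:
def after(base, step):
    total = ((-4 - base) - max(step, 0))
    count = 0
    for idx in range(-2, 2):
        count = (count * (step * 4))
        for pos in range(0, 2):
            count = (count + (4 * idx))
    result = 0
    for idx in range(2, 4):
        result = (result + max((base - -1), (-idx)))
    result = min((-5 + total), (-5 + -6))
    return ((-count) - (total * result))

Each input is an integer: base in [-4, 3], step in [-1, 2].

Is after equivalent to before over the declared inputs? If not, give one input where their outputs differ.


Run the pair on base=-4, step=-1.
before: total becomes 32; next (((base * total) <= (base * 2)) and ((total * base) >= (-1 + 1))) evaluates to false; next total becomes 32; next count becomes 1; next at idx=-1:; next count becomes 35; next at idx=0:; next count becomes 69; next at idx=1:; next count becomes 103; next count becomes 32; next final value -96
after: total becomes 0; next count becomes 0; next at idx=-2:; next count becomes 0; next at pos=0:; next count becomes -8; next at pos=1:; next count becomes -16; next at idx=-1:; next count becomes 64; next at pos=0:; next count becomes 60; next at pos=1:; next count becomes 56; next at idx=0:; next count becomes -224; next at pos=0:; next count becomes -224; next at pos=1:; next count becomes -224; next at idx=1:; next count becomes 896; next at pos=0:; next count becomes 900; next at pos=1:; next count becomes 904; next result becomes 0; next at idx=2:; next result becomes -2; next at idx=3:; next result becomes -5; next result becomes -11; next final value -904
-96 vs -904 — the two versions disagree here.
verdict: not equivalent; witness: base=-4, step=-1


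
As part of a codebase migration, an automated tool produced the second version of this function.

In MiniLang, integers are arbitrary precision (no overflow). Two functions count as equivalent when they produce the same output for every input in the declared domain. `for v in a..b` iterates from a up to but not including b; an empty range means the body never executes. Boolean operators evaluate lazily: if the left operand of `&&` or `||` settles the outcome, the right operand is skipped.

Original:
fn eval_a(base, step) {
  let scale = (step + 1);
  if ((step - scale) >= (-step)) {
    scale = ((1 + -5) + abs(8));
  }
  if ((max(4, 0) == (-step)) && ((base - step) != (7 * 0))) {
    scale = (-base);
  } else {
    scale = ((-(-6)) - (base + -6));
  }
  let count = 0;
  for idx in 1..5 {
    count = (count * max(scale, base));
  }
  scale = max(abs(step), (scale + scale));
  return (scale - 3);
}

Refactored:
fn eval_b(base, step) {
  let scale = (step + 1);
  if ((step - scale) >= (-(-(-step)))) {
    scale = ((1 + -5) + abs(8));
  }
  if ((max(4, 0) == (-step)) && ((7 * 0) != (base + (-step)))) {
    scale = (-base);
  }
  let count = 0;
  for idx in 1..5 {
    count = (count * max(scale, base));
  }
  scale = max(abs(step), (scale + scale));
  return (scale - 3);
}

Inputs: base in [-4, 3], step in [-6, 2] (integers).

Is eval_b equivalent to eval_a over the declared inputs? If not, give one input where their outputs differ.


Run the pair on base=-4, step=-6.
eval_a: scale=-5, then ((step - scale) >= (-step)) is false, then ((max(4, 0) == (-step)) && ((base - step) != (7 * 0))) is false, then scale=16, then count=0, then (idx=1), then count=0, then (idx=2), then count=0, then (idx=3), then count=0, then (idx=4), then count=0, then scale=32, then returns 29
eval_b: scale=-5, then ((step - scale) >= (-(-(-step)))) is false, then ((max(4, 0) == (-step)) && ((7 * 0) != (base + (-step)))) is false, then count=0, then (idx=1), then count=0, then (idx=2), then count=0, then (idx=3), then count=0, then (idx=4), then count=0, then scale=6, then returns 3
29 vs 3 — the two versions disagree here.
verdict: not equivalent; witness: base=-4, step=-6


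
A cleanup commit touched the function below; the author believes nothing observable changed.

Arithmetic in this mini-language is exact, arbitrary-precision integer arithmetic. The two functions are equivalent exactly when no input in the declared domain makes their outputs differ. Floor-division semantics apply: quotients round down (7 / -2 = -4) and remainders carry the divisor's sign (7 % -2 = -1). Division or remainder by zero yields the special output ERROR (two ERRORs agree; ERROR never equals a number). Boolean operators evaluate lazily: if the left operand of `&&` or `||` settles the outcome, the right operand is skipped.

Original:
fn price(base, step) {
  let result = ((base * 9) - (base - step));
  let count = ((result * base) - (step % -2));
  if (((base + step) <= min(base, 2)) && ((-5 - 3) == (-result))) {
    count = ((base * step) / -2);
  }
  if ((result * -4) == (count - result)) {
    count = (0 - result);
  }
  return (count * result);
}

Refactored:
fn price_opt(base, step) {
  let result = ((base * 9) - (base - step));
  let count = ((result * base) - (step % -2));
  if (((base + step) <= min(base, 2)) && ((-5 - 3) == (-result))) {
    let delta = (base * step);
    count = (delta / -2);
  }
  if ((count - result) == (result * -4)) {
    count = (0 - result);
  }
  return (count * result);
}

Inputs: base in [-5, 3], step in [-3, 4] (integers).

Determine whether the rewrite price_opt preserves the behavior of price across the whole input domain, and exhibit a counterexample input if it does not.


Reading the diff, among the changes: local variable names differ, and statement counts differ.
Spot check at base=1, step=3 — price: result becomes 11; next count becomes 12; next (((base + step) <= min(base, 2)) && ((-5 - 3) == (-result))) evaluates to false; next ((result * -4) == (count - result)) evaluates to false; next final value 132. price_opt: result becomes 11; next count becomes 12; next (((base + step) <= min(base, 2)) && ((-5 - 3) == (-result))) evaluates to false; next ((count - result) == (result * -4)) evaluates to false; next final value 132. Both give 132.
Checked all 72 inputs in the declared domain: the outputs agree on every one.
verdict: equivalent


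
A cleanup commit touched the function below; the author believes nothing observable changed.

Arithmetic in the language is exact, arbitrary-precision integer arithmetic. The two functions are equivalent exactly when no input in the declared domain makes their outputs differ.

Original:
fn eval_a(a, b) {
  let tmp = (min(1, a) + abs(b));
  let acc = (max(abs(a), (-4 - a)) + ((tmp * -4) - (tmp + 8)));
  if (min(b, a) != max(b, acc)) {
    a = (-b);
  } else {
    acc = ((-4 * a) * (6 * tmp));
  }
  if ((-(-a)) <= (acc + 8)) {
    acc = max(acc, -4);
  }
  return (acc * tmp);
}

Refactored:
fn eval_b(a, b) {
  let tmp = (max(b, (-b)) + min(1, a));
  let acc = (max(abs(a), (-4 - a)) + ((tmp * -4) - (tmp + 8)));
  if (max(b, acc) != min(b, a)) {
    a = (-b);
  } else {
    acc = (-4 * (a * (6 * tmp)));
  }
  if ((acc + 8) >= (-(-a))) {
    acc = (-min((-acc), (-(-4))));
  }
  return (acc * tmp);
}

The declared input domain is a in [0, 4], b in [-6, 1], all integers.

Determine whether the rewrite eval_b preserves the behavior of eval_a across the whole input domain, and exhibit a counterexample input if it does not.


This is a faithful refactor — comparison usage differs; and min/max/abs usage differs, but the computed results match everywhere.
As a probe, take a=2, b=0: eval_a runs tmp=1, then acc=-11, then (min(b, a) != max(b, acc)) is false, then acc=-48, then ((-(-a)) <= (acc + 8)) is false, then returns -48; eval_b runs tmp=1, then acc=-11, then (max(b, acc) != min(b, a)) is false, then acc=-48, then ((acc + 8) >= (-(-a))) is false, then returns -48; both end at -48.
Across all 40 domain points the two functions coincide.
verdict: equivalent


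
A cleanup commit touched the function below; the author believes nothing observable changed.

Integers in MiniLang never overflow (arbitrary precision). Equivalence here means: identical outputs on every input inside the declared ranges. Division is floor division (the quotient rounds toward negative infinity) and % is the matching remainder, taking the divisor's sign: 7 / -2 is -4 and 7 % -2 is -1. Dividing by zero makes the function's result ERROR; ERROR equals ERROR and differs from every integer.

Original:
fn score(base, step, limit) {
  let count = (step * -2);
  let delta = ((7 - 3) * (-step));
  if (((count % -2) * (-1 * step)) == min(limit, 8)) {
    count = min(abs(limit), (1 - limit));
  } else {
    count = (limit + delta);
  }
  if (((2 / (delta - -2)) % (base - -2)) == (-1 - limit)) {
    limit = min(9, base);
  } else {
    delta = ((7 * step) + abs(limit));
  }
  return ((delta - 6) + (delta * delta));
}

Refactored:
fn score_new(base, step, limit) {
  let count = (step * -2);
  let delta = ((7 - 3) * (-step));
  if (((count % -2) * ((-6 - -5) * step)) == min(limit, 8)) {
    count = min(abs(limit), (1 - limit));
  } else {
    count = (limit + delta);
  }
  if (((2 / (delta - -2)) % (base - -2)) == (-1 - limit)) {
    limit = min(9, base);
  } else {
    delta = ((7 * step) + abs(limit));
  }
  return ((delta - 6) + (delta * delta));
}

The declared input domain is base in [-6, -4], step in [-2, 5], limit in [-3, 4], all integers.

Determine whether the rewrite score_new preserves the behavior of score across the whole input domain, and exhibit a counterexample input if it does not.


Behavior is preserved: although arithmetic usage differs, plus constant usage differs, the outputs never diverge.
As a probe, take base=-4, step=-2, limit=-2: score runs count=4, then delta=8, then (((count % -2) * (-1 * step)) == min(limit, 8)) is false, then count=6, then (((2 / (delta - -2)) % (base - -2)) == (-1 - limit)) is false, then delta=-12, then returns 126; score_new runs count=4, then delta=8, then (((count % -2) * ((-6 - -5) * step)) == min(limit, 8)) is false, then count=6, then (((2 / (delta - -2)) % (base - -2)) == (-1 - limit)) is false, then delta=-12, then returns 126; both end at 126.
Sweeping the whole domain (192 inputs) finds no disagreement.
verdict: equivalent


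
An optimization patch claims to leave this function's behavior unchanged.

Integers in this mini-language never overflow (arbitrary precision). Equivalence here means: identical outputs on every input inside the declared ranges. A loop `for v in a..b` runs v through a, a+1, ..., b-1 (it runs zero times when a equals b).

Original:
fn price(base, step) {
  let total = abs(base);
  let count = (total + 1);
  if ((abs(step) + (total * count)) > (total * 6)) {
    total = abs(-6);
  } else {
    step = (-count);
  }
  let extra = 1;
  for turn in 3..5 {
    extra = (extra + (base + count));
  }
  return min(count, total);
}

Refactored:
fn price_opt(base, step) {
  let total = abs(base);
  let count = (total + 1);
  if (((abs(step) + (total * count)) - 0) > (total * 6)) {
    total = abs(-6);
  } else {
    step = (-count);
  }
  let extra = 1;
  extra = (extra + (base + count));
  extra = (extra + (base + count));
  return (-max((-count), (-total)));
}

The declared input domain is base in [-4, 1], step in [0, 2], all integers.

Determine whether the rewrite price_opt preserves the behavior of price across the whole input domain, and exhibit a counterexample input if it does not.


Comparing the listings, the differences include: local variable names differ, and loop structure differs, and constant usage differs, and arithmetic usage differs, and min/max/abs usage differs.
Spot check at base=-3, step=2 — price: total := 3 | count := 4 | ((abs(step) + (total * count)) > (total * 6)): false | step := -4 | extra := 1 | iter turn=3: | extra := 2 | iter turn=4: | extra := 3 | result 3. price_opt: total := 3 | count := 4 | (((abs(step) + (total * count)) - 0) > (total * 6)): false | step := -4 | extra := 1 | extra := 2 | extra := 3 | result 3. Both give 3.
Checked all 18 inputs in the declared domain: the outputs agree on every one.
verdict: equivalent


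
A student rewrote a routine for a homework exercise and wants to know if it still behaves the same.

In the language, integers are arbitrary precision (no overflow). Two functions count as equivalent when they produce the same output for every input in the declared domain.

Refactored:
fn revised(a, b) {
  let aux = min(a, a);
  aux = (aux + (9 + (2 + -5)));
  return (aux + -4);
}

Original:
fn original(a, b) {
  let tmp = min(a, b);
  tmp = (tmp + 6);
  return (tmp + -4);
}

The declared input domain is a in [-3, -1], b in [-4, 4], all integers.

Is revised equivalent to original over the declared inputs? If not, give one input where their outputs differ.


Evaluate both at a=-3, b=-4.
original: tmp=-4, then tmp=2, then returns -2
revised: aux=-3, then aux=3, then returns -1
-2 against -1: the behavior changed.
verdict: not equivalent; witness: a=-3, b=-4


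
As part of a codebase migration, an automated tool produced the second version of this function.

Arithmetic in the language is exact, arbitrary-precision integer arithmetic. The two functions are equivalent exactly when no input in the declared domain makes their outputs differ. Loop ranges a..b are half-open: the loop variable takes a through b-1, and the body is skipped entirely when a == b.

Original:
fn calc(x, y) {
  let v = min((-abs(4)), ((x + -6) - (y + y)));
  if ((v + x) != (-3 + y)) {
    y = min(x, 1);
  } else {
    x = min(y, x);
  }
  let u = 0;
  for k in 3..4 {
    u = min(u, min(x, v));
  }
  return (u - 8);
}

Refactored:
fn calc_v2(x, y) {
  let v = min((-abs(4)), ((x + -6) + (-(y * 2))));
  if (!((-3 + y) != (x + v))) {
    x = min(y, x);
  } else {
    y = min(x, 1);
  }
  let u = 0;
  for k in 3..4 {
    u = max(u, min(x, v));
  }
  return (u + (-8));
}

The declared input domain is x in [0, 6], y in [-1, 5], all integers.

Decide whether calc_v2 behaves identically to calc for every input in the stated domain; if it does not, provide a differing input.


There is a counterexample at x=0, y=-1: -12 on one side, -8 on the other.
calc: v := -4 | ((v + x) != (-3 + y)): false | x := -1 | u := 0 | iter k=3: | u := -4 | result -12
calc_v2: v := -4 | (!((-3 + y) != (x + v))): true | x := -1 | u := 0 | iter k=3: | u := 0 | result -8
verdict: not equivalent; witness: x=0, y=-1


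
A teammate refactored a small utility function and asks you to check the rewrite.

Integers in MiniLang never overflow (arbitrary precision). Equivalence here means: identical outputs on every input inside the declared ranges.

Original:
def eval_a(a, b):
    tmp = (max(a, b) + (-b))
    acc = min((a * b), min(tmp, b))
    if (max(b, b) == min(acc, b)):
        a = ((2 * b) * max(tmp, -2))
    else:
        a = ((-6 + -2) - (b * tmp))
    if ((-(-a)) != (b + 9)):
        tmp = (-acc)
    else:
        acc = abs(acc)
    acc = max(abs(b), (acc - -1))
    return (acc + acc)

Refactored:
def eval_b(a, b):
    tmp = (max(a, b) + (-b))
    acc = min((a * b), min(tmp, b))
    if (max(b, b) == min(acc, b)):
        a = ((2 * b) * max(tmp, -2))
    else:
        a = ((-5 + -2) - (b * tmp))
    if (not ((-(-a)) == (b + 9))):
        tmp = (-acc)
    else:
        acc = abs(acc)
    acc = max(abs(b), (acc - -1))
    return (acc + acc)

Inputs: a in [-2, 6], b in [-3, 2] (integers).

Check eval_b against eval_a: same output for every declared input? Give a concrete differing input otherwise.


There is a counterexample at a=5, b=-2: 4 on one side, 22 on the other.
eval_a: tmp := 7 | acc := -10 | (max(b, b) == min(acc, b)): false | a := 6 | ((-(-a)) != (b + 9)): true | tmp := 10 | acc := 2 | result 4
eval_b: tmp := 7 | acc := -10 | (max(b, b) == min(acc, b)): false | a := 7 | (not ((-(-a)) == (b + 9))): false | acc := 10 | acc := 11 | result 22
verdict: not equivalent; witness: a=5, b=-2


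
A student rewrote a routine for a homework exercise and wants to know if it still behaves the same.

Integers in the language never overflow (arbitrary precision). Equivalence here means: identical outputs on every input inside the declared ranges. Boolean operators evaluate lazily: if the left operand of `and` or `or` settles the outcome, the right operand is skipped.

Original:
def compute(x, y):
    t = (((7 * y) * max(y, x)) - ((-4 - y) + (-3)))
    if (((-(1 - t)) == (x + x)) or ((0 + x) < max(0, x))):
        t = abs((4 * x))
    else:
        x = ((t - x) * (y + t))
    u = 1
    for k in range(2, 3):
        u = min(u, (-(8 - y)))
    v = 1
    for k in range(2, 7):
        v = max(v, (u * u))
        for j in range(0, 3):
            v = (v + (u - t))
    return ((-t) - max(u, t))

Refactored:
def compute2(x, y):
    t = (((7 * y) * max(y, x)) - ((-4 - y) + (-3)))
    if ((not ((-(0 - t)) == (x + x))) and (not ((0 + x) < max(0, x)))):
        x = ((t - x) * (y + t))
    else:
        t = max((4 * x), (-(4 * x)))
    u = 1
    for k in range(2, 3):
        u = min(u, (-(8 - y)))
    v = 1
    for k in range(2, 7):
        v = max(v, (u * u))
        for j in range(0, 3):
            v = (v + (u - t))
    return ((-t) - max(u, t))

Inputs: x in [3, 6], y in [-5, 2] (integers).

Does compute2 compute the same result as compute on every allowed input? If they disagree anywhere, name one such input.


At x=3, y=0: compute gives -24, compute2 gives -14.
verdict: not equivalent; witness: x=3, y=0


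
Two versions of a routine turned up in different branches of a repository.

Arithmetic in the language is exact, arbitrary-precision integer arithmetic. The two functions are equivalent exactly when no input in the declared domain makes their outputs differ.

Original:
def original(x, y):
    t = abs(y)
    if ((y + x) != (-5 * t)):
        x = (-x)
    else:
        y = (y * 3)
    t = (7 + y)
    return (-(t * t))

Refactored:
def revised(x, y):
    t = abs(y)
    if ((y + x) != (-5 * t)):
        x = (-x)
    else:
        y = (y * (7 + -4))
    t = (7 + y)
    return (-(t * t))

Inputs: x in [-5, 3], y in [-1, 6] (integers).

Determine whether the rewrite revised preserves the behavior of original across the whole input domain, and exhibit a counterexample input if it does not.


Behavior is preserved: although arithmetic usage differs; also constant usage differs, the outputs never diverge.
As a probe, take x=-3, y=0: original runs t = 0; ((y + x) != (-5 * t)) -> true; x = 3; t = 7; return -49; revised runs t = 0; ((y + x) != (-5 * t)) -> true; x = 3; t = 7; return -49; both end at -49.
Sweeping the whole domain (72 inputs) finds no disagreement.
verdict: equivalent


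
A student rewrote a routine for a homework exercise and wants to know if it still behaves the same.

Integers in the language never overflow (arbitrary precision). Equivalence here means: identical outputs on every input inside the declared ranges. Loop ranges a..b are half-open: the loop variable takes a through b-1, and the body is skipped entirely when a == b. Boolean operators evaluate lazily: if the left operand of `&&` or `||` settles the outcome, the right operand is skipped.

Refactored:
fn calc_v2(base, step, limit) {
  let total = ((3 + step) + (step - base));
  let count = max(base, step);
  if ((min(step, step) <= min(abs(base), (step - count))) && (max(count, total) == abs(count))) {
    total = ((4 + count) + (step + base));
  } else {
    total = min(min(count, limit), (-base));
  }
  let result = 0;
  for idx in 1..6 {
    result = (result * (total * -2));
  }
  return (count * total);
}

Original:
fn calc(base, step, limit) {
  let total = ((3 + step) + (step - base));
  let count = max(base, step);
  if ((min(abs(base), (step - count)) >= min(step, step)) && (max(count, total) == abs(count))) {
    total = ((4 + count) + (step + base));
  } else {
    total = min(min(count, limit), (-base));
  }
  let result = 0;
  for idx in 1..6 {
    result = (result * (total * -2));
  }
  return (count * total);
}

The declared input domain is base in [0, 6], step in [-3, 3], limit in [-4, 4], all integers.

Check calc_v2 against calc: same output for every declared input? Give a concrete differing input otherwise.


Behavior is preserved: although comparison usage differs, the outputs never diverge.
Tracing base=6, step=-1, limit=2: calc: total = -5; count = 6; ((min(abs(base), (step - count)) >= min(step, step)) && (max(count, total) == abs(count))) -> false; total = -6; result = 0; [idx=1]; result = 0; [idx=2]; result = 0; [idx=3]; result = 0; [idx=4]; result = 0; [idx=5]; result = 0; return -36 | calc_v2: total = -5; count = 6; ((min(step, step) <= min(abs(base), (step - count))) && (max(count, total) == abs(count))) -> false; total = -6; result = 0; [idx=1]; result = 0; [idx=2]; result = 0; [idx=3]; result = 0; [idx=4]; result = 0; [idx=5]; result = 0; return -36 — matching result -36.
Across all 441 domain points the two functions coincide.
verdict: equivalent


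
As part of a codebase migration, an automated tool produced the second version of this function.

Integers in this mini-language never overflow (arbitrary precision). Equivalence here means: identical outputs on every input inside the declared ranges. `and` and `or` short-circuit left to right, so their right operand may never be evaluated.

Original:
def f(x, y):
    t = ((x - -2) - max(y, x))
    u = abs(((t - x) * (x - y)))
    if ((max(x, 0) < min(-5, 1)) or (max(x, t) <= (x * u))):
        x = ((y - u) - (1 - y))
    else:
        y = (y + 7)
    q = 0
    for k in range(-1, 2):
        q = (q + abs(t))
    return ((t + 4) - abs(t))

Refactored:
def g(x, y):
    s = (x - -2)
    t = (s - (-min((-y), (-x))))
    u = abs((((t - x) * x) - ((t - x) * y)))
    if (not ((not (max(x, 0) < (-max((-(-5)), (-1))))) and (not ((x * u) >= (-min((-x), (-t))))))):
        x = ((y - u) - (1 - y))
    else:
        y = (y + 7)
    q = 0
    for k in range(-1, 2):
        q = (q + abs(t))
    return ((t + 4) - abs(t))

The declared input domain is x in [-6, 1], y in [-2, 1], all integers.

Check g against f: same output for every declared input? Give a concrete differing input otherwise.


This is a faithful refactor — local variable names differ; arithmetic usage differs; comparison usage differs; statement counts differ; boolean connective usage differs; min/max/abs usage differs, but the computed results match everywhere.
Spot check at x=-5, y=0 — f: t = -3; u = 10; ((max(x, 0) < min(-5, 1)) or (max(x, t) <= (x * u))) -> false; y = 7; q = 0; [k=-1]; q = 3; [k=0]; q = 6; [k=1]; q = 9; return -2. g: s = -3; t = -3; u = 10; (not ((not (max(x, 0) < (-max((-(-5)), (-1))))) and (not ((x * u) >= (-min((-x), (-t))))))) -> false; y = 7; q = 0; [k=-1]; q = 3; [k=0]; q = 6; [k=1]; q = 9; return -2. Both give -2.
Checked all 32 inputs in the declared domain: the outputs agree on every one.
verdict: equivalent


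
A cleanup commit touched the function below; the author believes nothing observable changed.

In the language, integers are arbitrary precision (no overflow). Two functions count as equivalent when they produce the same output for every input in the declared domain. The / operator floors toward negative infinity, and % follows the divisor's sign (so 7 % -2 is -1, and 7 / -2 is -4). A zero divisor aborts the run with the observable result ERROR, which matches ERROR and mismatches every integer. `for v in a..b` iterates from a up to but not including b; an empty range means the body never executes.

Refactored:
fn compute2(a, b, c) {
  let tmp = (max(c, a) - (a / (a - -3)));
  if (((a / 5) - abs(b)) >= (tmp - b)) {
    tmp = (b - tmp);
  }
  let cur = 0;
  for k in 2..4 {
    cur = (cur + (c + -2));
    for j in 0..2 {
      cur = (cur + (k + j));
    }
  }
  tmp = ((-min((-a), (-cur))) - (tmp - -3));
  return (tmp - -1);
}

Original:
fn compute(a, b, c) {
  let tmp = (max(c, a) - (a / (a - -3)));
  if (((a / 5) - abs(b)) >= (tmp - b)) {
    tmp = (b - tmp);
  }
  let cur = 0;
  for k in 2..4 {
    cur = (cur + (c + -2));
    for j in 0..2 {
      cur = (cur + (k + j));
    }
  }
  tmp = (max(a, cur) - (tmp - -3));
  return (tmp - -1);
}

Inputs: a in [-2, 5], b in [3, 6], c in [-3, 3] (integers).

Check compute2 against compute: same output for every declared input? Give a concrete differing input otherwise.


Comparing the listings, the differences include: min/max/abs usage differs.
Spot check at a=1, b=5, c=2 — compute: tmp=2, then (((a / 5) - abs(b)) >= (tmp - b)) is false, then cur=0, then (k=2), then cur=0, then (j=0), then cur=2, then (j=1), then cur=5, then (k=3), then cur=5, then (j=0), then cur=8, then (j=1), then cur=12, then tmp=7, then returns 8. compute2: tmp=2, then (((a / 5) - abs(b)) >= (tmp - b)) is false, then cur=0, then (k=2), then cur=0, then (j=0), then cur=2, then (j=1), then cur=5, then (k=3), then cur=5, then (j=0), then cur=8, then (j=1), then cur=12, then tmp=7, then returns 8. Both give 8.
Sweeping the whole domain (224 inputs) finds no disagreement.
verdict: equivalent


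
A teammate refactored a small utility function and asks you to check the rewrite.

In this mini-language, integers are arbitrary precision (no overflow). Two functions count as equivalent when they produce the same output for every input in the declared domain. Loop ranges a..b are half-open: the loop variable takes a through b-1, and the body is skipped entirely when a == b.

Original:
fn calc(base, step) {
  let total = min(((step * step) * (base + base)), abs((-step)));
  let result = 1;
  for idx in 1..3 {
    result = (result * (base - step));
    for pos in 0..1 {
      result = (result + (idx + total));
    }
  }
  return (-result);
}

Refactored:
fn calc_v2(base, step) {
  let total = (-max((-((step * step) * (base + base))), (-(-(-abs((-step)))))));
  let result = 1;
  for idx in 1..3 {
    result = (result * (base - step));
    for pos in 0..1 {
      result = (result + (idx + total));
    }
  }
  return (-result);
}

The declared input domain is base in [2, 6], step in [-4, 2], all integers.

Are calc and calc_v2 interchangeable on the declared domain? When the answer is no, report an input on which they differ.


Changes here: min/max/abs usage differs; the full 35-point sweep finds no disagreement.
verdict: equivalent


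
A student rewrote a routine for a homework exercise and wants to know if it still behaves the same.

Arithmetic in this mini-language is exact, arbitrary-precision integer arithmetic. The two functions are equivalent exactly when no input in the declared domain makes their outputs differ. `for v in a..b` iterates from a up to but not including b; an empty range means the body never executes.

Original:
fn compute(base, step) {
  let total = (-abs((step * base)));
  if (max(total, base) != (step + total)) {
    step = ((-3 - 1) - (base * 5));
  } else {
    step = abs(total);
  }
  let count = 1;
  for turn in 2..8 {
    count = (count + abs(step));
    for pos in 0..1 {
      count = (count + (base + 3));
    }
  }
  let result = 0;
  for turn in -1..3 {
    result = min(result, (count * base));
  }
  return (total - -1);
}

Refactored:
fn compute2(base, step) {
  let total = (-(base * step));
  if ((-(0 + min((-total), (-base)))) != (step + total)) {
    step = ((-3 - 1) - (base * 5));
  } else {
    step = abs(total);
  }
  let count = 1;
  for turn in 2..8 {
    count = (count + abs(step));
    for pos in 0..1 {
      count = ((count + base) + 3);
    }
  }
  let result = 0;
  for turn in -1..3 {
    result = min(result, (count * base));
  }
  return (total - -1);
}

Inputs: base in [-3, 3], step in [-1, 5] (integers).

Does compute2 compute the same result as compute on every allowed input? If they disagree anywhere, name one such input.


Run the pair on base=-3, step=1.
compute: total becomes -3; next (max(total, base) != (step + total)) evaluates to true; next step becomes 11; next count becomes 1; next at turn=2:; next count becomes 12; next at pos=0:; next count becomes 12; next at turn=3:; next count becomes 23; next at pos=0:; next count becomes 23; next at turn=4:; next count becomes 34; next at pos=0:; next count becomes 34; next at turn=5:; next count becomes 45; next at pos=0:; next count becomes 45; next at turn=6:; next count becomes 56; next at pos=0:; next count becomes 56; next at turn=7:; next count becomes 67; next at pos=0:; next count becomes 67; next result becomes 0; next at turn=-1:; next result becomes -201; next at turn=0:; next result becomes -201; next at turn=1:; next result becomes -201; next at turn=2:; next result becomes -201; next final value -2
compute2: total becomes 3; next ((-(0 + min((-total), (-base)))) != (step + total)) evaluates to true; next step becomes 11; next count becomes 1; next at turn=2:; next count becomes 12; next at pos=0:; next count becomes 12; next at turn=3:; next count becomes 23; next at pos=0:; next count becomes 23; next at turn=4:; next count becomes 34; next at pos=0:; next count becomes 34; next at turn=5:; next count becomes 45; next at pos=0:; next count becomes 45; next at turn=6:; next count becomes 56; next at pos=0:; next count becomes 56; next at turn=7:; next count becomes 67; next at pos=0:; next count becomes 67; next result becomes 0; next at turn=-1:; next result becomes -201; next at turn=0:; next result becomes -201; next at turn=1:; next result becomes -201; next at turn=2:; next result becomes -201; next final value 4
-2 != 4, so the rewrite changes behavior.
verdict: not equivalent; witness: base=-3, step=1


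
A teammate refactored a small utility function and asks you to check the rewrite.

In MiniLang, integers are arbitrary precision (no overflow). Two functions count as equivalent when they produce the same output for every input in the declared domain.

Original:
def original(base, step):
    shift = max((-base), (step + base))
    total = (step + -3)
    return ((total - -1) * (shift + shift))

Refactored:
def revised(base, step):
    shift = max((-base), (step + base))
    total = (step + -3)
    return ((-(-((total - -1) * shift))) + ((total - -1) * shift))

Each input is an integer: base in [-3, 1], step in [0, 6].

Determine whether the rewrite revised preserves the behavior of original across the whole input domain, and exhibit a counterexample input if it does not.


Reading the diff, among the changes: constant usage differs, and arithmetic usage differs.
Tracing base=1, step=2: original: shift=3, then total=-1, then returns 0 | revised: shift=3, then total=-1, then returns 0 — matching result 0.
Every one of the 35 inputs gives matching results.
verdict: equivalent


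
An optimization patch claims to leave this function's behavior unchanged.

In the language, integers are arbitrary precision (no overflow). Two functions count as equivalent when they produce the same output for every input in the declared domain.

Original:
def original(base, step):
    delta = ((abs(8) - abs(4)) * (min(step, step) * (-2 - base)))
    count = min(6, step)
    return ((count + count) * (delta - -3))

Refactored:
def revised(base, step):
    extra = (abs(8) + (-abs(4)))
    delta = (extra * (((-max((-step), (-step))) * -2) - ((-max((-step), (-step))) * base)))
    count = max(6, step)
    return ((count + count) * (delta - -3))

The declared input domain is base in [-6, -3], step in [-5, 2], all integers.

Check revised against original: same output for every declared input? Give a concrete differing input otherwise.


The rewrite breaks on base=-6, step=-5, where the results are 770 and -924.
original: delta=-80, then count=-5, then returns 770
revised: extra=4, then delta=-80, then count=6, then returns -924
verdict: not equivalent; witness: base=-6, step=-5


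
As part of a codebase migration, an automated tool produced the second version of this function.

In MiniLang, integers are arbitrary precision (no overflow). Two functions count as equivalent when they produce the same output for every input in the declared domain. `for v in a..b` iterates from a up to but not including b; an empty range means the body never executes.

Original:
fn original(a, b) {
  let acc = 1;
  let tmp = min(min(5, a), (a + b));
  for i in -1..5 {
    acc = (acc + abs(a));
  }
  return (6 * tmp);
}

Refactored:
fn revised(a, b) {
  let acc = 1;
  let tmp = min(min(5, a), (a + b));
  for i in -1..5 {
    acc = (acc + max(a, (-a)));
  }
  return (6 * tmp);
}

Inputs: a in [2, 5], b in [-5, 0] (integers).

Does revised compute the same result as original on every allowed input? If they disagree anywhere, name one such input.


Reading the diff, among the changes: min/max/abs usage differs.
Tracing a=4, b=-2: original: acc becomes 1; next tmp becomes 2; next at i=-1:; next acc becomes 5; next at i=0:; next acc becomes 9; next at i=1:; next acc becomes 13; next at i=2:; next acc becomes 17; next at i=3:; next acc becomes 21; next at i=4:; next acc becomes 25; next final value 12 | revised: acc becomes 1; next tmp becomes 2; next at i=-1:; next acc becomes 5; next at i=0:; next acc becomes 9; next at i=1:; next acc becomes 13; next at i=2:; next acc becomes 17; next at i=3:; next acc becomes 21; next at i=4:; next acc becomes 25; next final value 12 — matching result 12.
Across all 24 domain points the two functions coincide.
verdict: equivalent


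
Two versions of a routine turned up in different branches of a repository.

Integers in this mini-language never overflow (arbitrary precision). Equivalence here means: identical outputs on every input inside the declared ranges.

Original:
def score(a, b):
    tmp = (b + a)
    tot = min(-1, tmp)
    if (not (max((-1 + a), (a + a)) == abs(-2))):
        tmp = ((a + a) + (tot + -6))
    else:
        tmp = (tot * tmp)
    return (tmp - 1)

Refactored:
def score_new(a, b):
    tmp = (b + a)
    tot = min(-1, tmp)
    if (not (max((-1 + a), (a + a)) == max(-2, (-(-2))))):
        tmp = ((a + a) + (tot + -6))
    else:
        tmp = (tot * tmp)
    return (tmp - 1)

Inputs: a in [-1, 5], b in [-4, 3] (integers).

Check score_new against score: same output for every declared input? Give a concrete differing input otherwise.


Changes here: min/max/abs usage differs, constant usage differs; the full 56-point sweep finds no disagreement.
verdict: equivalent
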